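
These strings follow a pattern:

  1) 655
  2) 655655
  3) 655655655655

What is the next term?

655655655655655655655655

Every step duplicates the string.
One more doubling of 655655655655 gives the answer.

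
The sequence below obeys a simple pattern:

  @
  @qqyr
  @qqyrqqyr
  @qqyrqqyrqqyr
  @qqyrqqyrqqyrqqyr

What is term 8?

The strings grow by a fixed suffix qqyr each time.
From @qqyrqqyrqqyrqqyr, 3 further steps: @qqyrqqyrqqyrqqyr → @qqyrqqyrqqyrqqyrqqyr → @qqyrqqyrqqyrqqyrqqyrqqyr → (answer).

@qqyrqqyrqqyrqqyrqqyrqqyrqqyr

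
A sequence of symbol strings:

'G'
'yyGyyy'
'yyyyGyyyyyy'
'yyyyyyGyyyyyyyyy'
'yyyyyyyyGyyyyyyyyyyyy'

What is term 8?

s(k+1) = yy·s(k)·yyy, so each term gains yy as a prefix and yyy as a suffix.
From yyyyyyyyGyyyyyyyyyyyy, 3 further steps: yyyyyyyyGyyyyyyyyyyyy → yyyyyyyyyyGyyyyyyyyyyyyyyy → yyyyyyyyyyyyGyyyyyyyyyyyyyyyyyy → (answer).

yyyyyyyyyyyyyyGyyyyyyyyyyyyyyyyyyyyy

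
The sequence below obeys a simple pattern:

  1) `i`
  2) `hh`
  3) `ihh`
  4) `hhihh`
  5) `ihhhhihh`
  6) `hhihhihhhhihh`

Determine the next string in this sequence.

This is a Fibonacci-style word recurrence s(k) = s(k−2)·s(k−1): e.g. i·hh = ihh.
The next term joins ihhhhihh and hhihhihhhhihh.

ihhhhihhhhihhihhhhihh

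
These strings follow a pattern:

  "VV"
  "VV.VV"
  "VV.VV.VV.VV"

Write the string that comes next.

VV.VV.VV.VV.VV.VV.VV.VV

s(k+1) = s(k)·.·s(k) — each term doubles the last with '.' between the halves.
So the next term is two copies of VV.VV.VV.VV with '.' between the halves.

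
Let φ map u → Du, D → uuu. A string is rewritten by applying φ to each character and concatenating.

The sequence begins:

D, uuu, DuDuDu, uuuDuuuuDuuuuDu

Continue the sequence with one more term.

DuDuDuuuuDuDuDuDuuuuDuDuDuDuuuuDu

Replace each of the 15 characters of uuuDuuuuDuuuuDu in place — Du Du Du uuu Du Du Du Du uuu Du Du Du Du uuu Du — and concatenate.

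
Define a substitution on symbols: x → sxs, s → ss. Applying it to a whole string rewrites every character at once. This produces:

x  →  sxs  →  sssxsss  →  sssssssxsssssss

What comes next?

Rewriting the 15 symbols of sssssssxsssssss one by one yields ss ss ss ss ss ss ss sxs ss ss ss ss ss ss ss; concatenated:

sssssssssssssssxsssssssssssssss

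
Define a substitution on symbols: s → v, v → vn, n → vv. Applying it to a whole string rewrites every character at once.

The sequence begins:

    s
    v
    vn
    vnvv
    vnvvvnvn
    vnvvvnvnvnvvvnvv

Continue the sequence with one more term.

Applying the rule to each of the 16 symbols of vnvvvnvnvnvvvnvv gives the pieces vn vv vn vn vn vv vn vv vn vv vn vn vn vv vn vn, which concatenate to the answer.

vnvvvnvnvnvvvnvvvnvvvnvnvnvvvnvn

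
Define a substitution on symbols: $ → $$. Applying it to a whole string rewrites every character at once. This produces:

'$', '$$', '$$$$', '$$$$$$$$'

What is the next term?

Expanding $$$$$$$$: $→$$, $→$$, $→$$, $→$$, $→$$, $→$$, $→$$, $→$$. Concatenated: $$ $$ $$ $$ $$ $$ $$ $$.

$$$$$$$$$$$$$$$$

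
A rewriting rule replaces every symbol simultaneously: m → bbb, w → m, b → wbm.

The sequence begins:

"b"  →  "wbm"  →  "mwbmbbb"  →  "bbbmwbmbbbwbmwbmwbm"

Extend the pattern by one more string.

Rewriting the 19 symbols of bbbmwbmbbbwbmwbmwbm one by one yields wbm wbm wbm bbb m wbm bbb wbm wbm wbm m wbm bbb m wbm bbb m wbm bbb; concatenated:

wbmwbmwbmbbbmwbmbbbwbmwbmwbmmwbmbbbmwbmbbbmwbmbbb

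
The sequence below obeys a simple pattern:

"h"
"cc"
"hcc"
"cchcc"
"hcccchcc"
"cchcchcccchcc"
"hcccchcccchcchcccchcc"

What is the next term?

This is a Fibonacci-style word recurrence s(k) = s(k−2)·s(k−1): e.g. h·cc = hcc.
The next term joins cchcchcccchcc and hcccchcccchcchcccchcc.

cchcchcccchcchcccchcccchcchcccchcc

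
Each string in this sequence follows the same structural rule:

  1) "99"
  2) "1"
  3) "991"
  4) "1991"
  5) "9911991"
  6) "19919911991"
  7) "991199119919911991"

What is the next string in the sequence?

From term 3 onward, concatenate the second-to-last term with the last: 99·1 = 991, 1·991 = 1991, …
The next term joins 19919911991 and 991199119919911991.

19919911991991199119919911991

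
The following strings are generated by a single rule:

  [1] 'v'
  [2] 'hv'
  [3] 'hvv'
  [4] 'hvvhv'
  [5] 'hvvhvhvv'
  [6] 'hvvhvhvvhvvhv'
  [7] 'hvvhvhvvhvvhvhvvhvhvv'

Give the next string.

From term 3 onward, concatenate the last term with the second-to-last: hv·v = hvv, hvv·hv = hvvhv, …
The next term joins hvvhvhvvhvvhvhvvhvhvv and hvvhvhvvhvvhv.

hvvhvhvvhvvhvhvvhvhvvhvvhvhvvhvvhv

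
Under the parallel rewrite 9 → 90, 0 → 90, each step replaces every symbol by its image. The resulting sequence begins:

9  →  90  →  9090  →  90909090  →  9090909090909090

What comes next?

Replace each of the 16 characters of 9090909090909090 in place — 90 90 90 90 90 90 90 90 90 90 90 90 90 90 90 90 — and concatenate.

90909090909090909090909090909090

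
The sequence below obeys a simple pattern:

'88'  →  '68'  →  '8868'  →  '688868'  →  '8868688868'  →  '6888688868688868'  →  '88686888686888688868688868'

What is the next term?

688868886868886888686888686888688868688868

Each term (from the third on) is the two preceding terms concatenated in order: term 3 = 88·68 = 8868.
The next term joins 6888688868688868 and 88686888686888688868688868.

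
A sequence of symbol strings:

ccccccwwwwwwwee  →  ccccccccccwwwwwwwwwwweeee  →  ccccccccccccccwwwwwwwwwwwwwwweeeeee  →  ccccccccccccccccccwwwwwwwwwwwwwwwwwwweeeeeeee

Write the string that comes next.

ccccccccccccccccccccccwwwwwwwwwwwwwwwwwwwwwwweeeeeeeeee

Term n consists of 4n+2 c's, followed by 4n+3 w's, followed by 2n e's (n = 1, 2, …).
For the next term, n = 5, so the run lengths are 22, 23, 10.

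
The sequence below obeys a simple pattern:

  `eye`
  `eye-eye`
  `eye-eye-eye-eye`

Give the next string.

Every step duplicates the string with '-' between the halves.
So the next term is two copies of eye-eye-eye-eye with '-' between the halves.

eye-eye-eye-eye-eye-eye-eye-eye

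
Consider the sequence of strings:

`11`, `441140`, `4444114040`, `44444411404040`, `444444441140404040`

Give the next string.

Each term wraps the previous one in 44 on the left and 40 on the right.
So the next term is 44·444444441140404040·40.

4444444444114040404040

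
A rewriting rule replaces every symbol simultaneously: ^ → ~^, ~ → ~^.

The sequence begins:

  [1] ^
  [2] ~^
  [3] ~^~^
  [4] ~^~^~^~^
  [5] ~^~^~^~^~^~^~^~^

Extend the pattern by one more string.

~^~^~^~^~^~^~^~^~^~^~^~^~^~^~^~^

φ(~^~^~^~^~^~^~^~^) expands symbol-by-symbol to ~^ ~^ ~^ ~^ ~^ ~^ ~^ ~^ ~^ ~^ ~^ ~^ ~^ ~^ ~^ ~^; joining the 16 pieces gives the next term.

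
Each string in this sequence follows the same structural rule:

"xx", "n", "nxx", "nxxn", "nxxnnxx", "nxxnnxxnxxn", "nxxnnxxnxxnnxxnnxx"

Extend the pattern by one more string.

Each term (from the third on) is the previous term followed by the one before it: term 3 = n·xx = nxx.
So term 8 is nxxnnxxnxxnnxxnnxx·nxxnnxxnxxn.

nxxnnxxnxxnnxxnnxxnxxnnxxnxxn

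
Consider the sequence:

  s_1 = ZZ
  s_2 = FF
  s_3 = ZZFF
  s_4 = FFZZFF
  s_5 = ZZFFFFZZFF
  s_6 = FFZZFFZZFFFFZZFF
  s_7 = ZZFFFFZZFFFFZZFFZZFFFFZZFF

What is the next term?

FFZZFFZZFFFFZZFFZZFFFFZZFFFFZZFFZZFFFFZZFF

From term 3 onward, concatenate the second-to-last term with the last: ZZ·FF = ZZFF, FF·ZZFF = FFZZFF, …
The next term joins FFZZFFZZFFFFZZFF and ZZFFFFZZFFFFZZFFZZFFFFZZFF.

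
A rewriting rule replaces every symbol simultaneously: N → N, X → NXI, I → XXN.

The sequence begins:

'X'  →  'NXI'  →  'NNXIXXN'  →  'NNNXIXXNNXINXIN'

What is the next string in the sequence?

Replace each of the 15 characters of NNNXIXXNNXINXIN in place — N N N NXI XXN NXI NXI N N NXI XXN N NXI XXN N — and concatenate.

NNNNXIXXNNXINXINNNXIXXNNNXIXXNN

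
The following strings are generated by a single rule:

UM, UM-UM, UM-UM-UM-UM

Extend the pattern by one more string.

Each string is two copies of the previous one joined by '-'.
One more doubling of UM-UM-UM-UM gives the answer.

UM-UM-UM-UM-UM-UM-UM-UM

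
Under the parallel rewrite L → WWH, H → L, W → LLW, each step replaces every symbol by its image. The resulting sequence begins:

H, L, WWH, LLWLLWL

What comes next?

Apply φ to LLWLLWL symbol by symbol: L→WWH, L→WWH, W→LLW, L→WWH, L→WWH, W→LLW, L→WWH; joined: WWH WWH LLW WWH WWH LLW WWH.

WWHWWHLLWWWHWWHLLWWWH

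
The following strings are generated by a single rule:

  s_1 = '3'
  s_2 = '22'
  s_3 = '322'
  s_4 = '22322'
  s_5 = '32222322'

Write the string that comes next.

2232232222322

From term 3 onward, concatenate the second-to-last term with the last: 3·22 = 322, 22·322 = 22322, …
Continuing: 22322 · 32222322 gives term 6.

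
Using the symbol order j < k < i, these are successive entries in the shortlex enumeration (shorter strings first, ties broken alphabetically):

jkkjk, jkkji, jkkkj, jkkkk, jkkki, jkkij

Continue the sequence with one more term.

The successor of jkkij increments the rightmost position that isn't already i and resets every position after it to j.

jkkik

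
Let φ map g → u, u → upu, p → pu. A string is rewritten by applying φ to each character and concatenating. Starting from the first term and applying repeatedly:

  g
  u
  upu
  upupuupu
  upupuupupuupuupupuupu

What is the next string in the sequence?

upupuupupuupuupupuupupuupuupupuupuupupuupupuupuupupuupu

Applying the rule to each of the 21 symbols of upupuupupuupuupupuupu gives the pieces upu pu upu pu upu upu pu upu pu upu upu pu upu upu pu upu pu upu upu pu upu, which concatenate to the answer.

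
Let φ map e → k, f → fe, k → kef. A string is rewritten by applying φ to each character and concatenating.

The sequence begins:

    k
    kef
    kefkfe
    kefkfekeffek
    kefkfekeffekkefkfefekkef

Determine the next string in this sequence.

kefkfekeffekkefkfefekkefkefkfekeffekfekkefkefkfe

φ(kefkfekeffekkefkfefekkef) expands symbol-by-symbol to kef k fe kef fe k kef k fe fe k kef kef k fe kef fe k fe k kef kef k fe; joining the 24 pieces gives the next term.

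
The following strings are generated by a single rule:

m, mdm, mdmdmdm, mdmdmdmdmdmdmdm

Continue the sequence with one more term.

Every step duplicates the string with 'd' between the halves.
One more doubling of mdmdmdmdmdmdmdm gives the answer.

mdmdmdmdmdmdmdmdmdmdmdmdmdmdmdm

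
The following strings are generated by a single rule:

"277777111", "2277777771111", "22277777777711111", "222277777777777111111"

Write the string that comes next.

2222277777777777771111111

Each string has the form 2^{n-1} 7^{2n+1} 1^{n+1}, where the shown terms are n = 2, 3, 4, 5.
At n = 6 the blocks have lengths 5, 13, 7.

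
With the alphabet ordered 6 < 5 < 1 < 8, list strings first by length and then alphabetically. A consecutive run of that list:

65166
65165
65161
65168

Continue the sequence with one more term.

65156

The successor of 65168 increments the rightmost position that isn't already 8 and resets every position after it to 6.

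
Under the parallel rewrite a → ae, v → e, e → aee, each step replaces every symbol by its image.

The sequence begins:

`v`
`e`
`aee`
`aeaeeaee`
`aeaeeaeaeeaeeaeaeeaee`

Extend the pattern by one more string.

φ(aeaeeaeaeeaeeaeaeeaee) expands symbol-by-symbol to ae aee ae aee aee ae aee ae aee aee ae aee aee ae aee ae aee aee ae aee aee; joining the 21 pieces gives the next term.

aeaeeaeaeeaeeaeaeeaeaeeaeeaeaeeaeeaeaeeaeaeeaeeaeaeeaee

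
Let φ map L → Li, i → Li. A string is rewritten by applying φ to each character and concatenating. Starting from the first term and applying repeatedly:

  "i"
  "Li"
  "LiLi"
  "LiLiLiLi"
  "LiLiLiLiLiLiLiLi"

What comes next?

Applying the rule to each of the 16 symbols of LiLiLiLiLiLiLiLi gives the pieces Li Li Li Li Li Li Li Li Li Li Li Li Li Li Li Li, which concatenate to the answer.

LiLiLiLiLiLiLiLiLiLiLiLiLiLiLiLi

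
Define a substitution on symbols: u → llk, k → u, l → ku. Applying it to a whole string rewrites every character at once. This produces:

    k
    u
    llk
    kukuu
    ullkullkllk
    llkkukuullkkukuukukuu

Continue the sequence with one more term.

Replace each of the 21 characters of llkkukuullkkukuukukuu in place — ku ku u u llk u llk llk ku ku u u llk u llk llk u llk u llk llk — and concatenate.

kukuuullkullkllkkukuuullkullkllkullkullkllk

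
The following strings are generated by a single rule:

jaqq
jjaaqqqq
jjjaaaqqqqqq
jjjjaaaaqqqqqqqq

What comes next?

jjjjjaaaaaqqqqqqqqqq

Term n consists of n j's, followed by n a's, followed by 2n q's (n = 1, 2, …).
At n = 5 the blocks have lengths 5, 5, 10.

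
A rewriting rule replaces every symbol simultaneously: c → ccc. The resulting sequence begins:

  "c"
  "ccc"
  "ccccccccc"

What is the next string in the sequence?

Apply φ to ccccccccc symbol by symbol: c→ccc, c→ccc, c→ccc, c→ccc, c→ccc, c→ccc, c→ccc, c→ccc, c→ccc; joined: ccc ccc ccc ccc ccc ccc ccc ccc ccc.

ccccccccccccccccccccccccccc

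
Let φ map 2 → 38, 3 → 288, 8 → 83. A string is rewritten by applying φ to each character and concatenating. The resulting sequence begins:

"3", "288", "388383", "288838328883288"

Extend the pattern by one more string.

φ(288838328883288) expands symbol-by-symbol to 38 83 83 83 288 83 288 38 83 83 83 288 38 83 83; joining the 15 pieces gives the next term.

388383832888328838838383288388383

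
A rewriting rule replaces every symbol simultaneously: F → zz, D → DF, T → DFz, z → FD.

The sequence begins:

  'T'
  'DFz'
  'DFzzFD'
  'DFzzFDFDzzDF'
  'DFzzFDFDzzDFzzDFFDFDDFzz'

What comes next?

Applying the rule to each of the 24 symbols of DFzzFDFDzzDFzzDFFDFDDFzz gives the pieces DF zz FD FD zz DF zz DF FD FD DF zz FD FD DF zz zz DF zz DF DF zz FD FD, which concatenate to the answer.

DFzzFDFDzzDFzzDFFDFDDFzzFDFDDFzzzzDFzzDFDFzzFDFD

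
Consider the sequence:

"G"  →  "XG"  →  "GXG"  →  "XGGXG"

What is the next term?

This is a Fibonacci-style word recurrence s(k) = s(k−2)·s(k−1): e.g. G·XG = GXG.
So term 5 is GXG·XGGXG.

GXGXGGXG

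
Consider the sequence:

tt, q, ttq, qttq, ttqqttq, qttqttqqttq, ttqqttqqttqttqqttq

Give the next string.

Each term (from the third on) is the two preceding terms concatenated in order: term 3 = tt·q = ttq.
The next term joins qttqttqqttq and ttqqttqqttqttqqttq.

qttqttqqttqttqqttqqttqttqqttq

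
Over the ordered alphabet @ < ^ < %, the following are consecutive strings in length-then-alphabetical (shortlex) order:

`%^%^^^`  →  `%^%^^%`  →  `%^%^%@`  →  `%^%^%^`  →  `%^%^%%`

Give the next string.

%^%%@@

Treat %^%^%% as a base-3 numeral over the given alphabet and add one, carrying through any trailing %'s.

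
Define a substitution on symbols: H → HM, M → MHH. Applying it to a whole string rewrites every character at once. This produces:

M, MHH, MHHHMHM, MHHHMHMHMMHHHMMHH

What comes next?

Applying the rule to each of the 17 symbols of MHHHMHMHMMHHHMMHH gives the pieces MHH HM HM HM MHH HM MHH HM MHH MHH HM HM HM MHH MHH HM HM, which concatenate to the answer.

MHHHMHMHMMHHHMMHHHMMHHMHHHMHMHMMHHMHHHMHM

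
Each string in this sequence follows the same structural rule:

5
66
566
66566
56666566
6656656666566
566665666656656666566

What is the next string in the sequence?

6656656666566566665666656656666566

From term 3 onward, concatenate the second-to-last term with the last: 5·66 = 566, 66·566 = 66566, …
The next term joins 6656656666566 and 566665666656656666566.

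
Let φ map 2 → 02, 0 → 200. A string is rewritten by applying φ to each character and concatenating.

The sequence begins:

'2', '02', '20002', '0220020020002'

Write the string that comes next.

Rewriting the 13 symbols of 0220020020002 one by one yields 200 02 02 200 200 02 200 200 02 200 200 200 02; concatenated:

2000202200200022002000220020020002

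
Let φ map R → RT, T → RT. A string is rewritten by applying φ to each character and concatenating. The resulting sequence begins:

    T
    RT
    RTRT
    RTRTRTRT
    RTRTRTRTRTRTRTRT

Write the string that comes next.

Rewriting the 16 symbols of RTRTRTRTRTRTRTRT one by one yields RT RT RT RT RT RT RT RT RT RT RT RT RT RT RT RT; concatenated:

RTRTRTRTRTRTRTRTRTRTRTRTRTRTRTRT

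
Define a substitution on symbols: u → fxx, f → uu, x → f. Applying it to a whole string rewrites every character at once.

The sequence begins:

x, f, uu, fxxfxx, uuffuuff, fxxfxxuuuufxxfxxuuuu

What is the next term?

Rewriting the 20 symbols of fxxfxxuuuufxxfxxuuuu one by one yields uu f f uu f f fxx fxx fxx fxx uu f f uu f f fxx fxx fxx fxx; concatenated:

uuffuufffxxfxxfxxfxxuuffuufffxxfxxfxxfxx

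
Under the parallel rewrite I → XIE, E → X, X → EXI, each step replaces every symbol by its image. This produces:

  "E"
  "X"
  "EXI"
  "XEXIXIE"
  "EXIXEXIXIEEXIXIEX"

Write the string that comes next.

φ(EXIXEXIXIEEXIXIEX) expands symbol-by-symbol to X EXI XIE EXI X EXI XIE EXI XIE X X EXI XIE EXI XIE X EXI; joining the 17 pieces gives the next term.

XEXIXIEEXIXEXIXIEEXIXIEXXEXIXIEEXIXIEXEXI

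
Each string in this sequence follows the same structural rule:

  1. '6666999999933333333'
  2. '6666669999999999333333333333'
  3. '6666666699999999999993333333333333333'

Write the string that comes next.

6666666666999999999999999933333333333333333333

Each string has the form 6^{2n} 9^{3n+1} 3^{4n}, where the shown terms are n = 2, 3, 4.
For the next term, n = 5, so the run lengths are 10, 16, 20.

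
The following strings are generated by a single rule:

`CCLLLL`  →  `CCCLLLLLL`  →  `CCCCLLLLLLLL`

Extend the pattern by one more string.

CCCCCLLLLLLLLLL

Each string has the form C^{n} L^{2n}, where the shown terms are n = 2, 3, 4.
At n = 5 the blocks have lengths 5, 10.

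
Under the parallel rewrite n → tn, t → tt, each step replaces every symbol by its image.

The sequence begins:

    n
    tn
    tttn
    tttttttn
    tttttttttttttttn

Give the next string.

Applying the rule to each of the 16 symbols of tttttttttttttttn gives the pieces tt tt tt tt tt tt tt tt tt tt tt tt tt tt tt tn, which concatenate to the answer.

tttttttttttttttttttttttttttttttn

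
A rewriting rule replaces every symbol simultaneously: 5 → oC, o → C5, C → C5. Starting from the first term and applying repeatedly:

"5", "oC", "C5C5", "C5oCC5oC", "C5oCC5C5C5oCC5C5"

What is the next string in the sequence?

C5oCC5C5C5oCC5oCC5oCC5C5C5oCC5oC

φ(C5oCC5C5C5oCC5C5) expands symbol-by-symbol to C5 oC C5 C5 C5 oC C5 oC C5 oC C5 C5 C5 oC C5 oC; joining the 16 pieces gives the next term.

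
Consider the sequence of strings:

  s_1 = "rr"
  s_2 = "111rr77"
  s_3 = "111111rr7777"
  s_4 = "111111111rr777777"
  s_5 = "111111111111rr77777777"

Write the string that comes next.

Every step adds 111 to the front and 77 to the end of the previous string.
Applying this once more to 111111111111rr77777777:

111111111111111rr7777777777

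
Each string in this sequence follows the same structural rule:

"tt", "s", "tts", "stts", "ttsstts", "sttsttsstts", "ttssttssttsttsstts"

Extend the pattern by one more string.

sttsttssttsttssttssttsttsstts

Each term (from the third on) is the two preceding terms concatenated in order: term 3 = tt·s = tts.
The next term joins sttsttsstts and ttssttssttsttsstts.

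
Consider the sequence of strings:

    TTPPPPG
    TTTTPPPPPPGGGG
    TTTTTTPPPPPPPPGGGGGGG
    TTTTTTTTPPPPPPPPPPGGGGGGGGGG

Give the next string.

Reading off run lengths: T runs 2, 4, 6, 8; P runs 4, 6, 8, 10; G runs 1, 4, 7, 10 — each is linear in n (n = 1, 2, …).
At n = 5 the blocks have lengths 10, 12, 13.

TTTTTTTTTTPPPPPPPPPPPPGGGGGGGGGGGGG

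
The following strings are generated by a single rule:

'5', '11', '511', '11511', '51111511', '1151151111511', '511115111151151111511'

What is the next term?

This is a Fibonacci-style word recurrence s(k) = s(k−2)·s(k−1): e.g. 5·11 = 511.
So term 8 is 1151151111511·511115111151151111511.

1151151111511511115111151151111511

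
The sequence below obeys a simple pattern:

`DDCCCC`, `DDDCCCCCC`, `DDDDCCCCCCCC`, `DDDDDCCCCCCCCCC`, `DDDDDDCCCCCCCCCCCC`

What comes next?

DDDDDDDCCCCCCCCCCCCCC

Term n consists of n D's, followed by 2n C's, where the shown terms are n = 2, 3, 4, 5, 6.
For the next term, n = 7, so the run lengths are 7, 14.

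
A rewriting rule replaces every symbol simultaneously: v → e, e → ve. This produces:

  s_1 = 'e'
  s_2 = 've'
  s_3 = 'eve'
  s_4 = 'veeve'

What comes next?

Apply φ to veeve symbol by symbol: v→e, e→ve, e→ve, v→e, e→ve; joined: e ve ve e ve.

eveveeve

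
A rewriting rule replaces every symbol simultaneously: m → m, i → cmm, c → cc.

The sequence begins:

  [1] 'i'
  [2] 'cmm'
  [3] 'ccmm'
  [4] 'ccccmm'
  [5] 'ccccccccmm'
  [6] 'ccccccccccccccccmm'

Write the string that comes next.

φ(ccccccccccccccccmm) expands symbol-by-symbol to cc cc cc cc cc cc cc cc cc cc cc cc cc cc cc cc m m; joining the 18 pieces gives the next term.

ccccccccccccccccccccccccccccccccmm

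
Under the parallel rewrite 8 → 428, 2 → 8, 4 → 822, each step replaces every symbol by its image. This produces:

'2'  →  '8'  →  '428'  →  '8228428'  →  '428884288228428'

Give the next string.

Rewriting the 15 symbols of 428884288228428 one by one yields 822 8 428 428 428 822 8 428 428 8 8 428 822 8 428; concatenated:

82284284284288228428428884288228428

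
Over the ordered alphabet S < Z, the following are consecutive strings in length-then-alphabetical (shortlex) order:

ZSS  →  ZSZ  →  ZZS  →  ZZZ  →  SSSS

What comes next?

Treat SSSS as a base-2 numeral over the given alphabet and add one, carrying through any trailing Z's.

SSSZ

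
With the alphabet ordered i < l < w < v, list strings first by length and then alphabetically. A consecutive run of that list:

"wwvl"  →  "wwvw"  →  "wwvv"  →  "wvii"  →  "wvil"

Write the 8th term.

wvli

Advancing 3 positions from wvil through wvil → wviw → wviv reaches term 8.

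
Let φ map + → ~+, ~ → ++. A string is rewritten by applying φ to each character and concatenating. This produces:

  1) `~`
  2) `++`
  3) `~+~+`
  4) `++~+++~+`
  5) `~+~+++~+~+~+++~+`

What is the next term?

Applying the rule to each of the 16 symbols of ~+~+++~+~+~+++~+ gives the pieces ++ ~+ ++ ~+ ~+ ~+ ++ ~+ ++ ~+ ++ ~+ ~+ ~+ ++ ~+, which concatenate to the answer.

++~+++~+~+~+++~+++~+++~+~+~+++~+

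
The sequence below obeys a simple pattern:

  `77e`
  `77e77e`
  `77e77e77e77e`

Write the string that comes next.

Every step duplicates the string.
Doubling 77e77e77e77e:

77e77e77e77e77e77e77e77e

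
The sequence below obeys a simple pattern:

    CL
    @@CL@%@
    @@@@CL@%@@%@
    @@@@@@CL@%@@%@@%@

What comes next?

Every step adds @@ to the front and @%@ to the end of the previous string.
Applying this once more to @@@@@@CL@%@@%@@%@:

@@@@@@@@CL@%@@%@@%@@%@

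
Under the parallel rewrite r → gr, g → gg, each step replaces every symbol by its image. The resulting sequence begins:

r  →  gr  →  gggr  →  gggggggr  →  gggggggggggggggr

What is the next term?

gggggggggggggggggggggggggggggggr

Applying the rule to each of the 16 symbols of gggggggggggggggr gives the pieces gg gg gg gg gg gg gg gg gg gg gg gg gg gg gg gr, which concatenate to the answer.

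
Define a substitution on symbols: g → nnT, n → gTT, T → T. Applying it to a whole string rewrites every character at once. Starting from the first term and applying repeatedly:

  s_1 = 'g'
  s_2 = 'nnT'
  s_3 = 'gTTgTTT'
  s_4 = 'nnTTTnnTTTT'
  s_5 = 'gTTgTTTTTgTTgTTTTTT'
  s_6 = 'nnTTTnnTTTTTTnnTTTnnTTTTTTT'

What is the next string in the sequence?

gTTgTTTTTgTTgTTTTTTTTgTTgTTTTTgTTgTTTTTTTTT

φ(nnTTTnnTTTTTTnnTTTnnTTTTTTT) expands symbol-by-symbol to gTT gTT T T T gTT gTT T T T T T T gTT gTT T T T gTT gTT T T T T T T T; joining the 27 pieces gives the next term.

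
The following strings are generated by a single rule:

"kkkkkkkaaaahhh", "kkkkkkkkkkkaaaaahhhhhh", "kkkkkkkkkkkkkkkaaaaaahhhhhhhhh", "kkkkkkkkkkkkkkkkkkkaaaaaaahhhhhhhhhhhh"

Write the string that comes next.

kkkkkkkkkkkkkkkkkkkkkkkaaaaaaaahhhhhhhhhhhhhhh

The n-th term is 4n+3 k's then n+3 a's then 3n h's (n = 1, 2, …).
For the next term, n = 5, so the run lengths are 23, 8, 15.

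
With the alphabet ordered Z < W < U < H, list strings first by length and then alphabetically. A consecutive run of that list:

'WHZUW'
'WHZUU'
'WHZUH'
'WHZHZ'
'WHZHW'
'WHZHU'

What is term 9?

Stepping forward 3 times from WHZHU: WHZHU → WHZHH → WHWZZ, then the target.

WHWZW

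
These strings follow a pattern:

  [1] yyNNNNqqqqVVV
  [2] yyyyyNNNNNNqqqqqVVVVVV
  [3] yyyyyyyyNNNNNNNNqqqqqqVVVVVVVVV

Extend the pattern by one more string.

Term n consists of 3n-1 y's, followed by 2n+2 N's, followed by n+3 q's, followed by 3n V's (n = 1, 2, …).
Setting n = 4 gives 11, 10, 7, 12 characters in each block.

yyyyyyyyyyyNNNNNNNNNNqqqqqqqVVVVVVVVVVVV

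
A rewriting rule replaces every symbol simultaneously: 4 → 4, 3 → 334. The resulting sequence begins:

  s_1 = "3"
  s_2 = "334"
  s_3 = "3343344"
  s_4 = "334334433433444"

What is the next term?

3343344334334443343344334334444

φ(334334433433444) expands symbol-by-symbol to 334 334 4 334 334 4 4 334 334 4 334 334 4 4 4; joining the 15 pieces gives the next term.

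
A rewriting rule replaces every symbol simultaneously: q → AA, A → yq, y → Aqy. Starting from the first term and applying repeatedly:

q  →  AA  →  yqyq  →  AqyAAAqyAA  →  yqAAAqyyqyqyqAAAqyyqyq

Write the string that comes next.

AqyAAyqyqyqAAAqyAqyAAAqyAAAqyAAyqyqyqAAAqyAqyAAAqyAA

Replace each of the 22 characters of yqAAAqyyqyqyqAAAqyyqyq in place — Aqy AA yq yq yq AA Aqy Aqy AA Aqy AA Aqy AA yq yq yq AA Aqy Aqy AA Aqy AA — and concatenate.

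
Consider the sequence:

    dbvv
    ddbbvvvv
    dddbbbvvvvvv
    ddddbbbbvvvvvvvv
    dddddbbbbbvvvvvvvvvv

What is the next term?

ddddddbbbbbbvvvvvvvvvvvv

Term n consists of n d's, followed by n b's, followed by 2n v's (n = 1, 2, …).
For the next term, n = 6, so the run lengths are 6, 6, 12.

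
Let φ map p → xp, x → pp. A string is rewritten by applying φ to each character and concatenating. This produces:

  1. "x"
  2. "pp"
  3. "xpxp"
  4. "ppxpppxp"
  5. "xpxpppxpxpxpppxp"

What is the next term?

φ(xpxpppxpxpxpppxp) expands symbol-by-symbol to pp xp pp xp xp xp pp xp pp xp pp xp xp xp pp xp; joining the 16 pieces gives the next term.

ppxpppxpxpxpppxpppxpppxpxpxpppxp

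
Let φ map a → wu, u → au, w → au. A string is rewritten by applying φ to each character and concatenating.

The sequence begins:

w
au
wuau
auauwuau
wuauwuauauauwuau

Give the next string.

auauwuauauauwuauwuauwuauauauwuau

φ(wuauwuauauauwuau) expands symbol-by-symbol to au au wu au au au wu au wu au wu au au au wu au; joining the 16 pieces gives the next term.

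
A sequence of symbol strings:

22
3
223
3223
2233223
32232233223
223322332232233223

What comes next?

32232233223223322332232233223

This is a Fibonacci-style word recurrence s(k) = s(k−2)·s(k−1): e.g. 22·3 = 223.
So term 8 is 32232233223·223322332232233223.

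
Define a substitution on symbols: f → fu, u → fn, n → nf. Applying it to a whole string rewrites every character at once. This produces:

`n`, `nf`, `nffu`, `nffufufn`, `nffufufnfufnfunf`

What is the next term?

Applying the rule to each of the 16 symbols of nffufufnfufnfunf gives the pieces nf fu fu fn fu fn fu nf fu fn fu nf fu fn nf fu, which concatenate to the answer.

nffufufnfufnfunffufnfunffufnnffu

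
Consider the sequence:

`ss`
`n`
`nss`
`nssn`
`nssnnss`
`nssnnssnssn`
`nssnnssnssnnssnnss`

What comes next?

Each term (from the third on) is the previous term followed by the one before it: term 3 = n·ss = nss.
The next term joins nssnnssnssnnssnnss and nssnnssnssn.

nssnnssnssnnssnnssnssnnssnssn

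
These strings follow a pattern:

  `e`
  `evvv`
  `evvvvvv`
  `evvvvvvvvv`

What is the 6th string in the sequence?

evvvvvvvvvvvvvvv

Each term is the previous one with vvv appended.
From evvvvvvvvv, 2 further steps: evvvvvvvvv → evvvvvvvvvvvv → (answer).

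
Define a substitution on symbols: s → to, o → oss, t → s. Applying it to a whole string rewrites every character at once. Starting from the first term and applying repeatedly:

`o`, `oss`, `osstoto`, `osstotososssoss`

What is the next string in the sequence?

φ(osstotososssoss) expands symbol-by-symbol to oss to to s oss s oss to oss to to to oss to to; joining the 15 pieces gives the next term.

osstotososssosstoosstototoosstoto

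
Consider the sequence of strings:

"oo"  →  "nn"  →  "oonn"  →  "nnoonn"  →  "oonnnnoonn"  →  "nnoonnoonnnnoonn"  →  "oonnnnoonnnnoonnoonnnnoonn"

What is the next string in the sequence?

nnoonnoonnnnoonnoonnnnoonnnnoonnoonnnnoonn

This is a Fibonacci-style word recurrence s(k) = s(k−2)·s(k−1): e.g. oo·nn = oonn.
So term 8 is nnoonnoonnnnoonn·oonnnnoonnnnoonnoonnnnoonn.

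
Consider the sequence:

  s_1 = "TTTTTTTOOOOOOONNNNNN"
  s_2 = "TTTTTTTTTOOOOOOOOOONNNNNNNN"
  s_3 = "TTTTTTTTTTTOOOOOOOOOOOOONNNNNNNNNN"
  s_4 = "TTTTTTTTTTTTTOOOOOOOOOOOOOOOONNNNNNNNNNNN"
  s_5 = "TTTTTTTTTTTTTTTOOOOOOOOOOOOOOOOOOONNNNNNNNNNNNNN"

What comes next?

The n-th term is 2n+1 T's then 3n-2 O's then 2n N's, where the shown terms are n = 3, 4, 5, 6, 7.
Setting n = 8 gives 17, 22, 16 characters in each block.

TTTTTTTTTTTTTTTTTOOOOOOOOOOOOOOOOOOOOOONNNNNNNNNNNNNNNN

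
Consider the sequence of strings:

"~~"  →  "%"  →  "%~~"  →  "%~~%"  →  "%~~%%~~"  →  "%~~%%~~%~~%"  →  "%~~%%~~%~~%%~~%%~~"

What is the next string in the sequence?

From term 3 onward, concatenate the last term with the second-to-last: %·~~ = %~~, %~~·% = %~~%, …
Continuing: %~~%%~~%~~%%~~%%~~ · %~~%%~~%~~% gives term 8.

%~~%%~~%~~%%~~%%~~%~~%%~~%~~%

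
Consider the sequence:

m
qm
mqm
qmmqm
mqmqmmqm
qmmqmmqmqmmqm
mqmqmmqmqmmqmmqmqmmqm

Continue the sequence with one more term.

Each term (from the third on) is the two preceding terms concatenated in order: term 3 = m·qm = mqm.
So term 8 is qmmqmmqmqmmqm·mqmqmmqmqmmqmmqmqmmqm.

qmmqmmqmqmmqmmqmqmmqmqmmqmmqmqmmqm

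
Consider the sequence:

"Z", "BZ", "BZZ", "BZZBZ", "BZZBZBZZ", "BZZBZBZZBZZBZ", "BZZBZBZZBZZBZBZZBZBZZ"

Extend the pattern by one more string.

BZZBZBZZBZZBZBZZBZBZZBZZBZBZZBZZBZ

From term 3 onward, concatenate the last term with the second-to-last: BZ·Z = BZZ, BZZ·BZ = BZZBZ, …
So term 8 is BZZBZBZZBZZBZBZZBZBZZ·BZZBZBZZBZZBZ.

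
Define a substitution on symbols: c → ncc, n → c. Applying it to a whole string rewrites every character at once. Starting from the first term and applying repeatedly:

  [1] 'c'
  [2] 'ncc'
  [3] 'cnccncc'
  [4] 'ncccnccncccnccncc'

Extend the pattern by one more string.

cnccnccncccnccncccnccnccncccnccncccnccncc

Applying the rule to each of the 17 symbols of ncccnccncccnccncc gives the pieces c ncc ncc ncc c ncc ncc c ncc ncc ncc c ncc ncc c ncc ncc, which concatenate to the answer.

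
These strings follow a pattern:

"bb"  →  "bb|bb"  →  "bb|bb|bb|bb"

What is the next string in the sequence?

bb|bb|bb|bb|bb|bb|bb|bb

s(k+1) = s(k)·|·s(k) — each term doubles the last with '|' between the halves.
One more doubling of bb|bb|bb|bb gives the answer.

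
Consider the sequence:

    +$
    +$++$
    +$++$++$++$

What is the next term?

Each string is two copies of the previous one joined by '+'.
So the next term is two copies of +$++$++$++$ with '+' between the halves.

+$++$++$++$++$++$++$++$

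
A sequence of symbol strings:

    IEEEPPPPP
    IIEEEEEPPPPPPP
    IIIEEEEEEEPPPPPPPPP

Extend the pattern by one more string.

Reading off run lengths: I runs 1, 2, 3; E runs 3, 5, 7; P runs 5, 7, 9 — each is linear in n, where the shown terms are n = 2, 3, 4.
For the next term, n = 5, so the run lengths are 4, 9, 11.

IIIIEEEEEEEEEPPPPPPPPPPP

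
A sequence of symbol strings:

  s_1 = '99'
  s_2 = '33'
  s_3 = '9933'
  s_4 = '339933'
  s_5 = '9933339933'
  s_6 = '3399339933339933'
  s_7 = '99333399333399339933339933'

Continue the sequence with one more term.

From term 3 onward, concatenate the second-to-last term with the last: 99·33 = 9933, 33·9933 = 339933, …
The next term joins 3399339933339933 and 99333399333399339933339933.

339933993333993399333399333399339933339933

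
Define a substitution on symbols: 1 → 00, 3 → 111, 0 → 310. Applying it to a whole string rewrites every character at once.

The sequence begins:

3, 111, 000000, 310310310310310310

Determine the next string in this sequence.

Applying the rule to each of the 18 symbols of 310310310310310310 gives the pieces 111 00 310 111 00 310 111 00 310 111 00 310 111 00 310 111 00 310, which concatenate to the answer.

111003101110031011100310111003101110031011100310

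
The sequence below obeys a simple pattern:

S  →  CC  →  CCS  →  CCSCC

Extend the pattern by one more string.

This is a Fibonacci-style word recurrence s(k) = s(k−1)·s(k−2): e.g. CC·S = CCS.
So term 5 is CCSCC·CCS.

CCSCCCCS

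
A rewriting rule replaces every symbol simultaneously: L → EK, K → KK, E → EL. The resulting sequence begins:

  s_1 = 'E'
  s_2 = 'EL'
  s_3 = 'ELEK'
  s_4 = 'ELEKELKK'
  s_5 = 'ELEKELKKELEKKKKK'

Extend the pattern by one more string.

φ(ELEKELKKELEKKKKK) expands symbol-by-symbol to EL EK EL KK EL EK KK KK EL EK EL KK KK KK KK KK; joining the 16 pieces gives the next term.

ELEKELKKELEKKKKKELEKELKKKKKKKKKK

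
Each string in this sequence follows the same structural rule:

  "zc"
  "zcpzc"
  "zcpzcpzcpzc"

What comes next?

Each string is two copies of the previous one joined by 'p'.
Doubling zcpzcpzcpzc with 'p' between the halves:

zcpzcpzcpzcpzcpzcpzcpzc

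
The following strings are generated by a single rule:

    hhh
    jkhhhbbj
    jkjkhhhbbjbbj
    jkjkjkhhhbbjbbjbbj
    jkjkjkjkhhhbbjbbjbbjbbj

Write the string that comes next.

s(k+1) = jk·s(k)·bbj, so each term gains jk as a prefix and bbj as a suffix.
Applying this once more to jkjkjkjkhhhbbjbbjbbjbbj:

jkjkjkjkjkhhhbbjbbjbbjbbjbbj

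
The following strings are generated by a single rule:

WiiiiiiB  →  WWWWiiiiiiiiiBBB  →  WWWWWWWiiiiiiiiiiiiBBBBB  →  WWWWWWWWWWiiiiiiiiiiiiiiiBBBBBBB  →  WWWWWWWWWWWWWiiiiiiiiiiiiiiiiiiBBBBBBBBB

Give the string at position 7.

Reading off run lengths: W runs 1, 4, 7, 10, 13; i runs 6, 9, 12, 15, 18; B runs 1, 3, 5, 7, 9 — each is linear in n (n = 1, 2, …).
For term 7, n = 7, so the run lengths are 19, 24, 13.

WWWWWWWWWWWWWWWWWWWiiiiiiiiiiiiiiiiiiiiiiiiBBBBBBBBBBBBB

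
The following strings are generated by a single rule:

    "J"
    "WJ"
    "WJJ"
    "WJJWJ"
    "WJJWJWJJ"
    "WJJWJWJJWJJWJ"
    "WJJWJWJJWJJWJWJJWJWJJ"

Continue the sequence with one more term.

WJJWJWJJWJJWJWJJWJWJJWJJWJWJJWJJWJ

This is a Fibonacci-style word recurrence s(k) = s(k−1)·s(k−2): e.g. WJ·J = WJJ.
Continuing: WJJWJWJJWJJWJWJJWJWJJ · WJJWJWJJWJJWJ gives term 8.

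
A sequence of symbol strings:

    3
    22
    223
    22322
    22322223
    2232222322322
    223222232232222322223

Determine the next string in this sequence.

2232222322322223222232232222322322

From term 3 onward, concatenate the last term with the second-to-last: 22·3 = 223, 223·22 = 22322, …
The next term joins 223222232232222322223 and 2232222322322.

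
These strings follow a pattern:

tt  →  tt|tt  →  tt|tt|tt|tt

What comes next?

Every step duplicates the string with '|' between the halves.
Doubling tt|tt|tt|tt with '|' between the halves:

tt|tt|tt|tt|tt|tt|tt|tt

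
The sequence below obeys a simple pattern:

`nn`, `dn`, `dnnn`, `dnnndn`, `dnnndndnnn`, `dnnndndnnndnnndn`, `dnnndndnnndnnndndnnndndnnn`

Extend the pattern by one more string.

From term 3 onward, concatenate the last term with the second-to-last: dn·nn = dnnn, dnnn·dn = dnnndn, …
The next term joins dnnndndnnndnnndndnnndndnnn and dnnndndnnndnnndn.

dnnndndnnndnnndndnnndndnnndnnndndnnndnnndn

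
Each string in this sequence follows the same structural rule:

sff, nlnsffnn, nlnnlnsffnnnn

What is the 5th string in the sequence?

nlnnlnnlnnlnsffnnnnnnnn

Every step adds nln to the front and nn to the end of the previous string.
From nlnnlnsffnnnn, 2 further steps: nlnnlnsffnnnn → nlnnlnnlnsffnnnnnn → (answer).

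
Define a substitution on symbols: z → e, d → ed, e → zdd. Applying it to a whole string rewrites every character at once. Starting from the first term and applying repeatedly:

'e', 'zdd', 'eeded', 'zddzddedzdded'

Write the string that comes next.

Rewriting the 13 symbols of zddzddedzdded one by one yields e ed ed e ed ed zdd ed e ed ed zdd ed; concatenated:

eededeededzddedeededzdded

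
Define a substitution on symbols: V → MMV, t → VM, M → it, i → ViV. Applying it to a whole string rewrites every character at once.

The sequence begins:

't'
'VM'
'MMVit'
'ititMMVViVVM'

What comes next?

ViVVMViVVMititMMVMMVViVMMVMMVit

Rewriting each symbol of ititMMVViVVM: i→ViV, t→VM, i→ViV, t→VM, M→it, M→it, V→MMV, V→MMV, i→ViV, V→MMV, V→MMV, M→it, which concatenates to ViV VM ViV VM it it MMV MMV ViV MMV MMV it.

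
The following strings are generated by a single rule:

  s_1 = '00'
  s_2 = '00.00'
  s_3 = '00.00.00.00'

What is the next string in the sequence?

00.00.00.00.00.00.00.00

Every step duplicates the string with '.' between the halves.
So the next term is two copies of 00.00.00.00 with '.' between the halves.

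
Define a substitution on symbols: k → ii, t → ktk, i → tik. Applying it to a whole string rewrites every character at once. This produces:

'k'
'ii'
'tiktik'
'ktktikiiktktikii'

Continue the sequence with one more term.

iiktkiiktktikiitiktikiiktkiiktktikiitiktik

Applying the rule to each of the 16 symbols of ktktikiiktktikii gives the pieces ii ktk ii ktk tik ii tik tik ii ktk ii ktk tik ii tik tik, which concatenate to the answer.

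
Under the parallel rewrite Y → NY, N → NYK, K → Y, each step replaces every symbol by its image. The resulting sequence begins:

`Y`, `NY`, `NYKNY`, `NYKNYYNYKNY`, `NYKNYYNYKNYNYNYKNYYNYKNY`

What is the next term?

Rewriting the 24 symbols of NYKNYYNYKNYNYNYKNYYNYKNY one by one yields NYK NY Y NYK NY NY NYK NY Y NYK NY NYK NY NYK NY Y NYK NY NY NYK NY Y NYK NY; concatenated:

NYKNYYNYKNYNYNYKNYYNYKNYNYKNYNYKNYYNYKNYNYNYKNYYNYKNY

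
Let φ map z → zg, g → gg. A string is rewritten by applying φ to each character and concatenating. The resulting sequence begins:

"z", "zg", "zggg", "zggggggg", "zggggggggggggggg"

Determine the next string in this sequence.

zggggggggggggggggggggggggggggggg

φ(zggggggggggggggg) expands symbol-by-symbol to zg gg gg gg gg gg gg gg gg gg gg gg gg gg gg gg; joining the 16 pieces gives the next term.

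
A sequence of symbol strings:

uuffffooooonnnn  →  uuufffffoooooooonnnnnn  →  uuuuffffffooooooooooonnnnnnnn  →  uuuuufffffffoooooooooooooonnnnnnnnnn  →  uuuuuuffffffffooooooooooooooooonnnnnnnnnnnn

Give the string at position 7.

Reading off run lengths: u runs 2, 3, 4, 5, 6; f runs 4, 5, 6, 7, 8; o runs 5, 8, 11, 14, 17; n runs 4, 6, 8, 10, 12 — each is linear in n, where the shown terms are n = 2, 3, 4, 5, 6.
Setting n = 8 gives 8, 10, 23, 16 characters in each block.

uuuuuuuuffffffffffooooooooooooooooooooooonnnnnnnnnnnnnnnn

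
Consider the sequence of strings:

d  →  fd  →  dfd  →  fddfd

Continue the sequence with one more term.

dfdfddfd

This is a Fibonacci-style word recurrence s(k) = s(k−2)·s(k−1): e.g. d·fd = dfd.
The next term joins dfd and fddfd.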